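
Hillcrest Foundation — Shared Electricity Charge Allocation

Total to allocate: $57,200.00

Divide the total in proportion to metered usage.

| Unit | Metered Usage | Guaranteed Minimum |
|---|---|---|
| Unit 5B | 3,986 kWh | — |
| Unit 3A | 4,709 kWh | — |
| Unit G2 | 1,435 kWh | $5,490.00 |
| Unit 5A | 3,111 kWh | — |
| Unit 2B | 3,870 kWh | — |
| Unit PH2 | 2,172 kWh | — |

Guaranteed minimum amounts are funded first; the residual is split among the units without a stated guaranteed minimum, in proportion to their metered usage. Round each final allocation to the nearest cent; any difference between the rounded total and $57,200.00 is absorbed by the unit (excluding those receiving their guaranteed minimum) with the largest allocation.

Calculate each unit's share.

Fund the minimums — Unit G2 $5,490.00. Balance $51,710.00.
Balance split over remaining metered usage 17,848: Unit 5B 11,548.4121 → $11,548.41; Unit 3A 13,643.1191 → $13,643.12; Unit 5A 9,013.3242 → $9,013.32; Unit 2B 11,212.3319 → $11,212.33; Unit PH2 6,292.8126 → $6,292.81.
Rounding difference +$0.01 applied to Unit 3A → $13,643.13.

Unit 5B: $11,548.41 · Unit 3A: $13,643.13 · Unit G2: $5,490.00 · Unit 5A: $9,013.32 · Unit 2B: $11,212.33 · Unit PH2: $6,292.81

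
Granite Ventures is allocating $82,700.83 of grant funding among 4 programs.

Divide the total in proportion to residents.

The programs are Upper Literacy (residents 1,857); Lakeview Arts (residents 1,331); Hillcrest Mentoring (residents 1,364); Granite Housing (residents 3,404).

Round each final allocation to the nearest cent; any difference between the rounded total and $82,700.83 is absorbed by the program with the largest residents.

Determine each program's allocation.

Total residents = 1,857 + 1,331 + 1,364 + 3,404 = 7,956.
Pro-rata amounts: Upper Literacy 19,303.0972; Lakeview Arts 13,835.4455; Hillcrest Mentoring 14,178.4731; Granite Housing 35,383.8141.
After rounding (cent): Upper Literacy $19,303.10; Lakeview Arts $13,835.45; Hillcrest Mentoring $14,178.47; Granite Housing $35,383.81. Sum = $82,700.83.
No rounding difference to absorb.

Upper Literacy: $19,303.10; Lakeview Arts: $13,835.45; Hillcrest Mentoring: $14,178.47; Granite Housing: $35,383.81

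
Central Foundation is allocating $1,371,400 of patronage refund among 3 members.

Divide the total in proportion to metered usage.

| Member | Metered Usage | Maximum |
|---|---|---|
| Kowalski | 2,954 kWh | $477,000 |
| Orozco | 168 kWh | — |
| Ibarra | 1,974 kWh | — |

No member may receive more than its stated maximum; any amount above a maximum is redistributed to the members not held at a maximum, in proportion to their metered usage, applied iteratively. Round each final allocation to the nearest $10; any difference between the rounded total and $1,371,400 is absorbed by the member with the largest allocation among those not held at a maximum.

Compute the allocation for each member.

Kowalski: $477,000 · Orozco: $70,150 · Ibarra: $824,250

Sum of metered usage: 5,096.
Proportional shares (ignoring caps): Kowalski 794,959.89; Orozco 45,210.99; Ibarra 531,229.12.
Capped: Kowalski ($477,000); remaining pool $894,400 reallocated over remaining metered usage 2,142.
Remaining shares: Orozco 70,149.02 → $70,150; Ibarra 824,250.98 → $824,250.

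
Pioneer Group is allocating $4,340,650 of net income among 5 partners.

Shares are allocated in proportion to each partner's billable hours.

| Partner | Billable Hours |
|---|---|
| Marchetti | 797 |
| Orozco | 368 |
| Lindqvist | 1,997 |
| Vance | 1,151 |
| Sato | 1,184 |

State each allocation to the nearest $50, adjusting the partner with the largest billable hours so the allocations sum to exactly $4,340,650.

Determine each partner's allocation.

Marchetti: $629,350 | Orozco: $290,600 | Lindqvist: $1,576,850 | Vance: $908,900 | Sato: $934,950

Sum of billable hours: 5,497.
Pro-rata amounts: Marchetti 797/5,497 × $4,340,650 = 629,342.92; Orozco 368/5,497 × $4,340,650 = 290,587.45; Lindqvist 1,997/5,497 × $4,340,650 = 1,576,910.69; Vance 1,151/5,497 × $4,340,650 = 908,875.41; Sato 1,184/5,497 × $4,340,650 = 934,933.53.
Rounded to nearest $50: Marchetti $629,350; Orozco $290,600; Lindqvist $1,576,900; Vance $908,900; Sato $934,950. Sum = $4,340,700.
Difference $4,340,650 − $4,340,700 = −$50 applied to largest billable hours (Lindqvist): Lindqvist becomes $1,576,850.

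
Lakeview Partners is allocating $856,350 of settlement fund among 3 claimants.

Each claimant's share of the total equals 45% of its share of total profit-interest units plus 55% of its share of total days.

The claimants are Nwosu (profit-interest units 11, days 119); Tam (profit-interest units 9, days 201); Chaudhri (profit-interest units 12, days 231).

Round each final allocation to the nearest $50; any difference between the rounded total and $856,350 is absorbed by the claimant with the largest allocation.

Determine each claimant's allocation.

Nwosu: $234,200 | Tam: $280,200 | Chaudhri: $341,950

Totals — profit-interest units 32, days 551.
Combined weights (45% profit-interest units + 55% days): Nwosu 0.2735; Tam 0.3272; Chaudhri 0.3993.
Unrounded shares: Nwosu 234,187.34; Tam 280,195.76; Chaudhri 341,966.90.
After rounding ($50): Nwosu $234,200; Tam $280,200; Chaudhri $341,950. Sum = $856,350.
Rounded total matches; no reconciliation needed.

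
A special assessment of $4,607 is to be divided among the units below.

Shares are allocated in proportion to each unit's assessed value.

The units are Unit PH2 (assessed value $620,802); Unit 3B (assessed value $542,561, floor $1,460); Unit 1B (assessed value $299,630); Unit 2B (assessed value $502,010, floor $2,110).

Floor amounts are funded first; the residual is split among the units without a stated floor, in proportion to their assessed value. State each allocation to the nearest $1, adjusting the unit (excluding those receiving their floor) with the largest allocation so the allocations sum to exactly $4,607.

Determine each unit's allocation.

Guaranteed amounts: Unit 3B $1,460; Unit 2B $2,110. Residual $1,037.
Residual split over remaining assessed value 920,432: Unit PH2 699.42 → $699; Unit 1B 337.58 → $338.

Unit PH2: $699; Unit 3B: $1,460; Unit 1B: $338; Unit 2B: $2,110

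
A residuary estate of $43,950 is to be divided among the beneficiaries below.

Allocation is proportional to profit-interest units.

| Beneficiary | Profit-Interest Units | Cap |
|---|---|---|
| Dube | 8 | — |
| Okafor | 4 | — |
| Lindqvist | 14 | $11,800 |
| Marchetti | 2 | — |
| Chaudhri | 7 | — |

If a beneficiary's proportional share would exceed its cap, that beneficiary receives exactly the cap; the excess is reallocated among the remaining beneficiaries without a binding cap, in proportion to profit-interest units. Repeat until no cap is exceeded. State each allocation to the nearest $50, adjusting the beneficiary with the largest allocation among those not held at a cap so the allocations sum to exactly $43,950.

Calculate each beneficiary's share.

Dube: $12,300 | Okafor: $6,100 | Lindqvist: $11,800 | Marchetti: $3,050 | Chaudhri: $10,700

Profit-interest units total: 35.
Unconstrained shares: Dube 10,045.71; Okafor 5,022.86; Lindqvist 17,580.00; Marchetti 2,511.43; Chaudhri 8,790.00.
Cap binds for Lindqvist ($11,800); residual $32,150 reallocated over remaining profit-interest units 21.
Remaining shares: Dube 12,247.62 → $12,250; Okafor 6,123.81 → $6,100; Marchetti 3,061.90 → $3,050; Chaudhri 10,716.67 → $10,700.
Rounding difference +$50 applied to Dube → $12,300.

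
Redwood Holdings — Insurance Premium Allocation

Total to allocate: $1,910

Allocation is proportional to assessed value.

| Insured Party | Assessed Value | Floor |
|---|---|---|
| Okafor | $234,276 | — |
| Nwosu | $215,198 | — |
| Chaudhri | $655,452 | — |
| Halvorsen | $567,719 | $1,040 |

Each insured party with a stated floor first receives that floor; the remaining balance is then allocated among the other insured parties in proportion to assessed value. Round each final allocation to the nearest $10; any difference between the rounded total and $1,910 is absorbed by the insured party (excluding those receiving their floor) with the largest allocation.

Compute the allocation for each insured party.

Fund the minimums — Halvorsen $1,040. Residual $870.
Residual split over remaining assessed value 1,104,926: Okafor 184.46 → $180; Nwosu 169.44 → $170; Chaudhri 516.09 → $520.

Okafor: $180 | Nwosu: $170 | Chaudhri: $520 | Halvorsen: $1,040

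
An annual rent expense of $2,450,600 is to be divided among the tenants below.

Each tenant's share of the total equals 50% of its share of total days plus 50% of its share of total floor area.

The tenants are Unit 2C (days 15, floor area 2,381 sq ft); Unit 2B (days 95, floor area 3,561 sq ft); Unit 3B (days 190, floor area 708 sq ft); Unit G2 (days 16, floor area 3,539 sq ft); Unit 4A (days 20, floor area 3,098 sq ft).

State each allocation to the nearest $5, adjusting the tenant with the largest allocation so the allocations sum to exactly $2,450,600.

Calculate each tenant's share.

Unit 2C: $274,270 · Unit 2B: $674,825 · Unit 3B: $758,175 · Unit G2: $384,705 · Unit 4A: $358,625

Totals — days 336, floor area 13,287.
Combined weights (50% days + 50% floor area): Unit 2C 0.1119; Unit 2B 0.2754; Unit 3B 0.3094; Unit G2 0.1570; Unit 4A 0.1463.
Pro-rata amounts: Unit 2C 274,271.85; Unit 2B 674,827.13; Unit 3B 758,168.29; Unit G2 384,706.97; Unit 4A 358,625.76.
Rounded to nearest $5: Unit 2C $274,270; Unit 2B $674,825; Unit 3B $758,170; Unit G2 $384,705; Unit 4A $358,625. Sum = $2,450,595.
Difference $2,450,600 − $2,450,595 = +$5 applied to largest allocation (Unit 3B): Unit 3B becomes $758,175.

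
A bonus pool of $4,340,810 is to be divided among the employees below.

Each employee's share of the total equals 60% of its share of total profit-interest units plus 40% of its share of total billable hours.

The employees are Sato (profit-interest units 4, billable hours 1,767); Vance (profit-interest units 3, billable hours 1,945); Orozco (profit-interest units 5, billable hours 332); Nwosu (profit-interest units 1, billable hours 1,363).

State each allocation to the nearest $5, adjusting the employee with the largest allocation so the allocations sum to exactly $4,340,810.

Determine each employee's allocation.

Totals — profit-interest units 13, billable hours 5,407.
Blended shares (60% profit-interest units + 40% billable hours): Sato 0.3153; Vance 0.2823; Orozco 0.2553; Nwosu 0.1470.
Raw shares: Sato 1,368,808.55; Vance 1,225,623.76; Orozco 1,108,338.95; Nwosu 638,038.74.
Rounded to nearest $5: Sato $1,368,810; Vance $1,225,625; Orozco $1,108,340; Nwosu $638,040. Sum = $4,340,815.
Difference $4,340,810 − $4,340,815 = −$5 applied to largest allocation (Sato): Sato becomes $1,368,805.

Sato: $1,368,805 | Vance: $1,225,625 | Orozco: $1,108,340 | Nwosu: $638,040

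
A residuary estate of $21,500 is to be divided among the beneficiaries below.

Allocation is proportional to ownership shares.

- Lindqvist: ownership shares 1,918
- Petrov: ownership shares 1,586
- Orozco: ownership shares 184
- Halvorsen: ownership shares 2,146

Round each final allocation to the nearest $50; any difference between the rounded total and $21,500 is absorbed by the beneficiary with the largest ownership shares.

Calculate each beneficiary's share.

Lindqvist: $7,050 | Petrov: $5,850 | Orozco: $700 | Halvorsen: $7,900

Total ownership shares = 1,918 + 1,586 + 184 + 2,146 = 5,834.
Unrounded shares: Lindqvist 7,068.39; Petrov 5,844.87; Orozco 678.09; Halvorsen 7,908.64.
After rounding ($50): Lindqvist $7,050; Petrov $5,850; Orozco $700; Halvorsen $7,900. Sum = $21,500.
Sum already equals the total — no adjustment.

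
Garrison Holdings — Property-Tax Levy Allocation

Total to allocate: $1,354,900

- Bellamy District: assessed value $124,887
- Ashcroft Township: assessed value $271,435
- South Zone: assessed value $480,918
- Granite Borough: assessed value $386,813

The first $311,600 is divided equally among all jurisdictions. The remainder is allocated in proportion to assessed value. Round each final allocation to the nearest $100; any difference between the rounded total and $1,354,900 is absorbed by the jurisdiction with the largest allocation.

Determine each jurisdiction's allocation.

Bellamy District: $181,000 · Ashcroft Township: $301,900 · South Zone: $474,800 · Granite Borough: $397,200

$311,600 shared equally gives $77,900 per jurisdiction.
Remainder $1,043,300 by assessed value (total 1,264,053): Bellamy District 103,076.85 → $103,100; Ashcroft Township 224,031.85 → $224,000; South Zone 396,930.94 → $396,900; Granite Borough 319,260.35 → $319,300.
Totals: Bellamy District $77,900 + $103,100 = $181,000; Ashcroft Township $77,900 + $224,000 = $301,900; South Zone $77,900 + $396,900 = $474,800; Granite Borough $77,900 + $319,300 = $397,200.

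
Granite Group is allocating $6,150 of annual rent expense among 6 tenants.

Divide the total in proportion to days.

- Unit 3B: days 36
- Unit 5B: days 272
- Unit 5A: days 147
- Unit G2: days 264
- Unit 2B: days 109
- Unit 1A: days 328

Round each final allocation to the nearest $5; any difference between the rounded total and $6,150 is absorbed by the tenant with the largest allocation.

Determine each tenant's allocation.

Sum of days: 1,156.
Unrounded shares: Unit 3B 36/1,156 × $6,150 = 191.52; Unit 5B 272/1,156 × $6,150 = 1,447.06; Unit 5A 147/1,156 × $6,150 = 782.05; Unit G2 264/1,156 × $6,150 = 1,404.50; Unit 2B 109/1,156 × $6,150 = 579.89; Unit 1A 328/1,156 × $6,150 = 1,744.98.
At nearest $5: Unit 3B $190; Unit 5B $1,445; Unit 5A $780; Unit G2 $1,405; Unit 2B $580; Unit 1A $1,745. Sum = $6,145.
Difference $6,150 − $6,145 = +$5 applied to largest allocation (Unit 1A): Unit 1A becomes $1,750.

Unit 3B: $190 | Unit 5B: $1,445 | Unit 5A: $780 | Unit G2: $1,405 | Unit 2B: $580 | Unit 1A: $1,750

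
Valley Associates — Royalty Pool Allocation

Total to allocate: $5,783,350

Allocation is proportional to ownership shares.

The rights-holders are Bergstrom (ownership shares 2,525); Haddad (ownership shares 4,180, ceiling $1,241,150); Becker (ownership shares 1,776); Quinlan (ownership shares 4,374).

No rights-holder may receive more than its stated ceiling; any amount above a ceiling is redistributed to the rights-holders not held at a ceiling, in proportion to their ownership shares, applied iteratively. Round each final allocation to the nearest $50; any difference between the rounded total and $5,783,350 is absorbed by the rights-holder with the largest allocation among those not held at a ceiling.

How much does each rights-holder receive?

Combined ownership shares = 12,855.
Pro-rata shares before constraints: Bergstrom 1,135,975.01; Haddad 1,880,544.77; Becker 799,006.58; Quinlan 1,967,823.64.
Held at cap: Haddad ($1,241,150); remaining pool $4,542,200 reallocated over remaining ownership shares 8,675.
Redistributed shares: Bergstrom 1,322,081.27 → $1,322,100; Becker 929,907.46 → $929,900; Quinlan 2,290,211.27 → $2,290,200.

Bergstrom: $1,322,100 · Haddad: $1,241,150 · Becker: $929,900 · Quinlan: $2,290,200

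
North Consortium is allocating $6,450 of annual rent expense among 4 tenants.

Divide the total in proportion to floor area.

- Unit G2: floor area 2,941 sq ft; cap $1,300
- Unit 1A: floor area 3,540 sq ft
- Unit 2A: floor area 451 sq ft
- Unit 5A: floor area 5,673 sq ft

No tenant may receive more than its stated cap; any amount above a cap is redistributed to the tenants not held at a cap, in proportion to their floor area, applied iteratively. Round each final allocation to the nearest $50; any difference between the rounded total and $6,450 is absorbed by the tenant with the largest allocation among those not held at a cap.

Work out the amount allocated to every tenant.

Unit G2: $1,300; Unit 1A: $1,900; Unit 2A: $250; Unit 5A: $3,000

Total floor area = 12,605.
Proportional shares (ignoring caps): Unit G2 1,504.91; Unit 1A 1,811.42; Unit 2A 230.78; Unit 5A 2,902.88.
Held at cap: Unit G2 ($1,300); remaining pool $5,150 reallocated over remaining floor area 9,664.
Shares after redistribution: Unit 1A 1,886.49 → $1,900; Unit 2A 240.34 → $250; Unit 5A 3,023.17 → $3,000.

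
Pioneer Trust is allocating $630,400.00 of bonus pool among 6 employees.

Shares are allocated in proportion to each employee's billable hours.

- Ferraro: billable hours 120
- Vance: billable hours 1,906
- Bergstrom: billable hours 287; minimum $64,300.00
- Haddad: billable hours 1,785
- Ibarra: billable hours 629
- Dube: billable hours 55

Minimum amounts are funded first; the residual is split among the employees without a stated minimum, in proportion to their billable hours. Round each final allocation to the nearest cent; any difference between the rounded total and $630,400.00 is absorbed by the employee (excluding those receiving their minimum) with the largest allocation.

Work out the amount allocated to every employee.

Fund the minimums — Bergstrom $64,300.00. Balance $566,100.00.
Balance split over remaining billable hours 4,495: Ferraro 15,112.7920 → $15,112.79; Vance 240,041.5128 → $240,041.51; Haddad 224,802.7809 → $224,802.78; Ibarra 79,216.2180 → $79,216.22; Dube 6,926.6963 → $6,926.70.

Ferraro: $15,112.79; Vance: $240,041.51; Bergstrom: $64,300.00; Haddad: $224,802.78; Ibarra: $79,216.22; Dube: $6,926.70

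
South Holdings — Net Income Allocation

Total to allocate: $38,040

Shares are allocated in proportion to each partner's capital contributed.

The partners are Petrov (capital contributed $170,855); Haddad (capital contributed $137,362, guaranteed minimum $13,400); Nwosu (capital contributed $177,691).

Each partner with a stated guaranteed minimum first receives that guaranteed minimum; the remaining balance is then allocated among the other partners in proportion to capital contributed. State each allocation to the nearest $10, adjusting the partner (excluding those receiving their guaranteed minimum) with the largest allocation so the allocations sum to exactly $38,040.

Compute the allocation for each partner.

Fund the minimums — Haddad $13,400. Balance $24,640.
Balance split over remaining capital contributed 348,546: Petrov 12,078.37 → $12,080; Nwosu 12,561.63 → $12,560.

Petrov: $12,080 | Haddad: $13,400 | Nwosu: $12,560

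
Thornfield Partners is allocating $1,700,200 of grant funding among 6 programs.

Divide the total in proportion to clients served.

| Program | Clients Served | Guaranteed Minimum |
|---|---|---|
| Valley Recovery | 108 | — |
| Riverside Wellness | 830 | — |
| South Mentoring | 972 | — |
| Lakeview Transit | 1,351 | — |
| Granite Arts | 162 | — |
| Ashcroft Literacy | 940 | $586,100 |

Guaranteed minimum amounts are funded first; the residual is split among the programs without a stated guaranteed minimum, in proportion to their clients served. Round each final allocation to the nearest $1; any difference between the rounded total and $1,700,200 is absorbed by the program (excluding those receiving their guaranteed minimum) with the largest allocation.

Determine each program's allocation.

Valley Recovery: $35,151 · Riverside Wellness: $270,144 · South Mentoring: $316,361 · Lakeview Transit: $439,717 · Granite Arts: $52,727 · Ashcroft Literacy: $586,100

Minimums first: Ashcroft Literacy $586,100. Balance $1,114,100.
Balance split over remaining clients served 3,423: Valley Recovery 35,151.27 → $35,151; Riverside Wellness 270,144.03 → $270,144; South Mentoring 316,361.44 → $316,361; Lakeview Transit 439,716.36 → $439,716; Granite Arts 52,726.91 → $52,727.
Rounding difference +$1 applied to Lakeview Transit → $439,717.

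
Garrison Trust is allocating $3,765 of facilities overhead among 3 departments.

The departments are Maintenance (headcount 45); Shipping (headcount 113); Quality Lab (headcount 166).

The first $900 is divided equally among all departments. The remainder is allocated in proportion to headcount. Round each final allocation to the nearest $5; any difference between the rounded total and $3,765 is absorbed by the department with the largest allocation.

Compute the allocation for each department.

$900 shared equally gives $300 per department.
Remainder $2,865 by headcount (total 324): Maintenance 397.92 → $400; Shipping 999.21 → $1,000; Quality Lab 1,467.87 → $1,470.
Rounding difference −$5 on remainder applied to Quality Lab.
Totals: Maintenance $300 + $400 = $700; Shipping $300 + $1,000 = $1,300; Quality Lab $300 + $1,465 = $1,765.

Maintenance: $700 | Shipping: $1,300 | Quality Lab: $1,765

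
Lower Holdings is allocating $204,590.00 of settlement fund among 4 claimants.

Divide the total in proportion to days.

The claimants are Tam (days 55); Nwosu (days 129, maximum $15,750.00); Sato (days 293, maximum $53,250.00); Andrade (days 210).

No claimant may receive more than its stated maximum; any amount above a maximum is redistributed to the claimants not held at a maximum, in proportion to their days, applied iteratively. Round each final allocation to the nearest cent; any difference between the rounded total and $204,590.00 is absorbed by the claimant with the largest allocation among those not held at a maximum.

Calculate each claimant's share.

Sum of days: 687.
Unconstrained shares: Tam 16,379.1121; Nwosu 38,416.4629; Sato 87,255.9971; Andrade 62,538.4279.
Capped: Nwosu ($15,750.00), Sato ($53,250.00); residual $135,590.00 reallocated over remaining days 265.
Remaining shares: Tam 28,141.3208 → $28,141.32; Andrade 107,448.6792 → $107,448.68.

Tam: $28,141.32 · Nwosu: $15,750.00 · Sato: $53,250.00 · Andrade: $107,448.68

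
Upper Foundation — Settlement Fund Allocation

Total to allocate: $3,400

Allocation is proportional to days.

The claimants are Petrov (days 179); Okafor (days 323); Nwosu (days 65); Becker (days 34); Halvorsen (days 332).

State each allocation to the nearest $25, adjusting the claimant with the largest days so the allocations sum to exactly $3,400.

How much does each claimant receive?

Total days = 933.
Proportional shares: Petrov 179/933 × $3,400 = 652.30; Okafor 323/933 × $3,400 = 1,177.06; Nwosu 65/933 × $3,400 = 236.87; Becker 34/933 × $3,400 = 123.90; Halvorsen 332/933 × $3,400 = 1,209.86.
Rounded to nearest $25: Petrov $650; Okafor $1,175; Nwosu $225; Becker $125; Halvorsen $1,200. Sum = $3,375.
Difference $3,400 − $3,375 = +$25 applied to largest days (Halvorsen): Halvorsen becomes $1,225.

Petrov: $650 · Okafor: $1,175 · Nwosu: $225 · Becker: $125 · Halvorsen: $1,225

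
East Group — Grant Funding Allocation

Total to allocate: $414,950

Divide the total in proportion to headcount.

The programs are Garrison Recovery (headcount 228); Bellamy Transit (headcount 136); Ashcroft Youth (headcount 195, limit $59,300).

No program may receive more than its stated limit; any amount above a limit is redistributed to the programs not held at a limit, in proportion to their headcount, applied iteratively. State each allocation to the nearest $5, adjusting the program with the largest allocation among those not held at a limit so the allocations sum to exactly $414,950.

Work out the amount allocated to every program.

Garrison Recovery: $222,770 | Bellamy Transit: $132,880 | Ashcroft Youth: $59,300

Combined headcount = 559.
Pro-rata shares before constraints: Garrison Recovery 169,246.15; Bellamy Transit 100,953.85; Ashcroft Youth 144,750.00.
Capped: Ashcroft Youth ($59,300); balance $355,650 reallocated over remaining headcount 364.
Remaining shares: Garrison Recovery 222,769.78 → $222,770; Bellamy Transit 132,880.22 → $132,880.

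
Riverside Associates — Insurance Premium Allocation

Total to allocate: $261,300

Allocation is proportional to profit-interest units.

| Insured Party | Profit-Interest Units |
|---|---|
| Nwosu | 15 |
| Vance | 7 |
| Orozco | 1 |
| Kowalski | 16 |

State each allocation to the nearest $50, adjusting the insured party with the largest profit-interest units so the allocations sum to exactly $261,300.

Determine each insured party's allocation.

Combined profit-interest units = 15 + 7 + 1 + 16 = 39.
Raw shares: Nwosu 100,500.00; Vance 46,900.00; Orozco 6,700.00; Kowalski 107,200.00.
Rounded to nearest $50: Nwosu $100,500; Vance $46,900; Orozco $6,700; Kowalski $107,200. Sum = $261,300.
Rounded total matches; no reconciliation needed.

Nwosu: $100,500 | Vance: $46,900 | Orozco: $6,700 | Kowalski: $107,200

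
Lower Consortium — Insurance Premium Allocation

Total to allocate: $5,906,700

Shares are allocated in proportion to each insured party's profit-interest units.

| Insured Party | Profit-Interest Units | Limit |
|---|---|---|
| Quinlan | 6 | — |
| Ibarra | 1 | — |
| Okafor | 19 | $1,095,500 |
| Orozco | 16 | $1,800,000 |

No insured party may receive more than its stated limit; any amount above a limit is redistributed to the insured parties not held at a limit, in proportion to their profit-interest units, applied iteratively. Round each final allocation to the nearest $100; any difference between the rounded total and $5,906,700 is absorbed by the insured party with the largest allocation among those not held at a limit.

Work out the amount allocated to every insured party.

Quinlan: $2,581,000 · Ibarra: $430,200 · Okafor: $1,095,500 · Orozco: $1,800,000

Sum of profit-interest units: 42.
Pro-rata shares before constraints: Quinlan 843,814.29; Ibarra 140,635.71; Okafor 2,672,078.57; Orozco 2,250,171.43.
Capped: Okafor ($1,095,500), Orozco ($1,800,000); balance $3,011,200 reallocated over remaining profit-interest units 7.
Redistributed shares: Quinlan 2,581,028.57 → $2,581,000; Ibarra 430,171.43 → $430,200.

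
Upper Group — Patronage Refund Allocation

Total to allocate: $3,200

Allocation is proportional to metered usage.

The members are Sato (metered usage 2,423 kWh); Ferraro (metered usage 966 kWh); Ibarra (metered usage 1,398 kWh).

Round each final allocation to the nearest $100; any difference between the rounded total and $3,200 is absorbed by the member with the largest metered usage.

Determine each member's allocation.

Sato: $1,700 | Ferraro: $600 | Ibarra: $900

Combined metered usage = 4,787.
Proportional shares: Sato 2,423/4,787 × $3,200 = 1,619.72; Ferraro 966/4,787 × $3,200 = 645.75; Ibarra 1,398/4,787 × $3,200 = 934.53.
At nearest $100: Sato $1,600; Ferraro $600; Ibarra $900. Sum = $3,100.
Difference $3,200 − $3,100 = +$100 applied to largest metered usage (Sato): Sato becomes $1,700.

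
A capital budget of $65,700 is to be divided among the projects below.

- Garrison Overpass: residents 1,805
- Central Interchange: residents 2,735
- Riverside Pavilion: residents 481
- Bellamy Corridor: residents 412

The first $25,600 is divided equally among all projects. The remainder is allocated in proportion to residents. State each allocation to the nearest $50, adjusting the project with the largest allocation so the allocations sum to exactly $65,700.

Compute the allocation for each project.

Equal tier: $25,600 ÷ 4 = $6,400 apiece.
Remainder $40,100 by residents (total 5,433): Garrison Overpass 13,322.38 → $13,300; Central Interchange 20,186.55 → $20,200; Riverside Pavilion 3,550.17 → $3,550; Bellamy Corridor 3,040.90 → $3,050.
Totals: Garrison Overpass $6,400 + $13,300 = $19,700; Central Interchange $6,400 + $20,200 = $26,600; Riverside Pavilion $6,400 + $3,550 = $9,950; Bellamy Corridor $6,400 + $3,050 = $9,450.

Garrison Overpass: $19,700 | Central Interchange: $26,600 | Riverside Pavilion: $9,950 | Bellamy Corridor: $9,450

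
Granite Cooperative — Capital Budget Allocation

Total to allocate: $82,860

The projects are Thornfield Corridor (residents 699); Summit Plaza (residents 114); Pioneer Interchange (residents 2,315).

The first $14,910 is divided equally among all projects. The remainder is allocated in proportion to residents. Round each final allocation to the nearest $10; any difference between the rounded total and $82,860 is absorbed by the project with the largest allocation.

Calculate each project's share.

Thornfield Corridor: $20,150; Summit Plaza: $7,450; Pioneer Interchange: $55,260

Equal tier: $14,910 ÷ 3 = $4,970 apiece.
Remainder $67,950 by residents (total 3,128): Thornfield Corridor 15,184.48 → $15,180; Summit Plaza 2,476.44 → $2,480; Pioneer Interchange 50,289.08 → $50,290.
Totals: Thornfield Corridor $4,970 + $15,180 = $20,150; Summit Plaza $4,970 + $2,480 = $7,450; Pioneer Interchange $4,970 + $50,290 = $55,260.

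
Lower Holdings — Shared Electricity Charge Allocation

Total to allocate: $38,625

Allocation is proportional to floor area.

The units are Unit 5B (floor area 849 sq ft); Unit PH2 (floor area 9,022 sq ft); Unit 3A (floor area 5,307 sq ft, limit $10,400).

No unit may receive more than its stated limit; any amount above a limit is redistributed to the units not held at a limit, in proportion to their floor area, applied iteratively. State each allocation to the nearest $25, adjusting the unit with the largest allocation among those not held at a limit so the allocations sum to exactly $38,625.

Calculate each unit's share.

Sum of floor area: 15,178.
Proportional shares (ignoring caps): Unit 5B 2,160.54; Unit PH2 22,959.20; Unit 3A 13,505.26.
Held at cap: Unit 3A ($10,400); balance $28,225 reallocated over remaining floor area 9,871.
Redistributed shares: Unit 5B 2,427.62 → $2,425; Unit PH2 25,797.38 → $25,800.

Unit 5B: $2,425 | Unit PH2: $25,800 | Unit 3A: $10,400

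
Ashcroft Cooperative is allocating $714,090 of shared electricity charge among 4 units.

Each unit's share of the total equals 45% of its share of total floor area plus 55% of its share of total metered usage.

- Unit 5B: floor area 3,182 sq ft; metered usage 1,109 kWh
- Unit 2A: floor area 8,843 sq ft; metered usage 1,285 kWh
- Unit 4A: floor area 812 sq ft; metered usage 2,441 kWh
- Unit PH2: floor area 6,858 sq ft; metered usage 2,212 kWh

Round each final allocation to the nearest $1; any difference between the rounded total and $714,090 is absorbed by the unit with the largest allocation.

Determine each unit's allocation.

Floor area total 19,695; metered usage total 7,047.
Composite weights (45% floor area + 55% metered usage): Unit 5B 0.1593; Unit 2A 0.3023; Unit 4A 0.2091; Unit PH2 0.3293.
Unrounded shares: Unit 5B 113,724.76; Unit 2A 215,897.72; Unit 4A 149,292.39; Unit PH2 235,175.14.
After rounding ($1): Unit 5B $113,725; Unit 2A $215,898; Unit 4A $149,292; Unit PH2 $235,175. Sum = $714,090.
No rounding difference to absorb.

Unit 5B: $113,725; Unit 2A: $215,898; Unit 4A: $149,292; Unit PH2: $235,175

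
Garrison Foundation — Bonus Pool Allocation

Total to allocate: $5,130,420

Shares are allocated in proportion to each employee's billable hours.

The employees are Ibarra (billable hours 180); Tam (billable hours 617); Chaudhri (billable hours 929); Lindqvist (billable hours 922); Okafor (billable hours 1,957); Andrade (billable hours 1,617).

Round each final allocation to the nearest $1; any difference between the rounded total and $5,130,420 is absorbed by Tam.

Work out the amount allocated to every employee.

Total billable hours = 6,222.
Proportional shares: Ibarra 180/6,222 × $5,130,420 = 148,421.02; Tam 617/6,222 × $5,130,420 = 508,754.28; Chaudhri 929/6,222 × $5,130,420 = 766,017.39; Lindqvist 922/6,222 × $5,130,420 = 760,245.46; Okafor 1,957/6,222 × $5,130,420 = 1,613,666.34; Andrade 1,617/6,222 × $5,130,420 = 1,333,315.52.
After rounding ($1): Ibarra $148,421; Tam $508,754; Chaudhri $766,017; Lindqvist $760,245; Okafor $1,613,666; Andrade $1,333,316. Sum = $5,130,419.
Difference $5,130,420 − $5,130,419 = +$1 applied to Tam: Tam becomes $508,755.

Ibarra: $148,421 · Tam: $508,755 · Chaudhri: $766,017 · Lindqvist: $760,245 · Okafor: $1,613,666 · Andrade: $1,333,316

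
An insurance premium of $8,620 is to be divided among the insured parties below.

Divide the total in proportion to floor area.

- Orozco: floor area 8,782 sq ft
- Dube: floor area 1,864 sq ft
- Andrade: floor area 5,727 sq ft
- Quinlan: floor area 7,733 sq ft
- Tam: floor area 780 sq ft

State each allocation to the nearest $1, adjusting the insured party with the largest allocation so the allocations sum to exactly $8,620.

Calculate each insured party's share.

Floor area total: 24,886.
Proportional shares: Orozco 8,782/24,886 × $8,620 = 3,041.90; Dube 1,864/24,886 × $8,620 = 645.65; Andrade 5,727/24,886 × $8,620 = 1,983.72; Quinlan 7,733/24,886 × $8,620 = 2,678.55; Tam 780/24,886 × $8,620 = 270.18.
After rounding ($1): Orozco $3,042; Dube $646; Andrade $1,984; Quinlan $2,679; Tam $270. Sum = $8,621.
Difference $8,620 − $8,621 = −$1 applied to largest allocation (Orozco): Orozco becomes $3,041.

Orozco: $3,041 · Dube: $646 · Andrade: $1,984 · Quinlan: $2,679 · Tam: $270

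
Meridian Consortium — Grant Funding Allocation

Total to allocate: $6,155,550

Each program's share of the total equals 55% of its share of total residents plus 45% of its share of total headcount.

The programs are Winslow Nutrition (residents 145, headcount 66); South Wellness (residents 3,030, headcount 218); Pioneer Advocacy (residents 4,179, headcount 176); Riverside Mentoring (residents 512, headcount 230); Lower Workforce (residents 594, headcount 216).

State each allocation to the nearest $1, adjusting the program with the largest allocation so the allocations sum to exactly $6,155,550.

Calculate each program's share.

Winslow Nutrition: $259,815 · South Wellness: $1,879,068 · Pioneer Advocacy: $2,210,467 · Riverside Mentoring: $908,094 · Lower Workforce: $898,106

Totals — residents 8,460, headcount 906.
Composite weights (55% residents + 45% headcount): Winslow Nutrition 0.0422; South Wellness 0.3053; Pioneer Advocacy 0.3591; Riverside Mentoring 0.1475; Lower Workforce 0.1459.
Proportional shares: Winslow Nutrition 259,814.51; South Wellness 1,879,067.58; Pioneer Advocacy 2,210,467.95; Riverside Mentoring 908,094.21; Lower Workforce 898,105.76.
At nearest $1: Winslow Nutrition $259,815; South Wellness $1,879,068; Pioneer Advocacy $2,210,468; Riverside Mentoring $908,094; Lower Workforce $898,106. Sum = $6,155,551.
Difference $6,155,550 − $6,155,551 = −$1 applied to largest allocation (Pioneer Advocacy): Pioneer Advocacy becomes $2,210,467.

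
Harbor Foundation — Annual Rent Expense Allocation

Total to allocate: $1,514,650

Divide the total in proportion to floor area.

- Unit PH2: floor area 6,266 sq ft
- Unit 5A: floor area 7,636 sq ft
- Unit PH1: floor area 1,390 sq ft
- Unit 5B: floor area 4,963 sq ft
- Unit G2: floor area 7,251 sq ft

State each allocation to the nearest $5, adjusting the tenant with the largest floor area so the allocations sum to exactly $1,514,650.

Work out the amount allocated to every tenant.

Unit PH2: $345,045; Unit 5A: $420,485; Unit PH1: $76,540; Unit 5B: $273,295; Unit G2: $399,285

Combined floor area = 6,266 + 7,636 + 1,390 + 4,963 + 7,251 = 27,506.
Proportional shares: Unit PH2 345,044.60; Unit 5A 420,485.25; Unit PH1 76,541.97; Unit 5B 273,293.39; Unit G2 399,284.78.
After rounding ($5): Unit PH2 $345,045; Unit 5A $420,485; Unit PH1 $76,540; Unit 5B $273,295; Unit G2 $399,285. Sum = $1,514,650.
Sum already equals the total — no adjustment.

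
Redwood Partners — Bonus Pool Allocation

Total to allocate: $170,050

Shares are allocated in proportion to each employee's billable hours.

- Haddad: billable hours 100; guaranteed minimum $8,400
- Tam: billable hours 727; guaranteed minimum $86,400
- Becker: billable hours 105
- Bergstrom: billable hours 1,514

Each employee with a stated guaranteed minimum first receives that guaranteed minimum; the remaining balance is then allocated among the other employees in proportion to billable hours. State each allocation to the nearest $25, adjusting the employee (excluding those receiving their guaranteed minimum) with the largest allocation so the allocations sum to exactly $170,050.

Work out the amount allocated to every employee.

Haddad: $8,400 · Tam: $86,400 · Becker: $4,875 · Bergstrom: $70,375

Minimums first: Haddad $8,400; Tam $86,400. Residual $75,250.
Residual split over remaining billable hours 1,619: Becker 4,880.33 → $4,875; Bergstrom 70,369.67 → $70,375.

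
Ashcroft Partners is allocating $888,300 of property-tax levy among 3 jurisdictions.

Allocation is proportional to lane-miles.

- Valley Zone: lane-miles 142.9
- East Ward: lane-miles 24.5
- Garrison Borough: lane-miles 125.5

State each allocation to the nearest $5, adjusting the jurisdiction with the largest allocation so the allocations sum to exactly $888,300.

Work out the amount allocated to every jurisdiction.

Valley Zone: $433,380 · East Ward: $74,305 · Garrison Borough: $380,615

Total lane-miles = 292.9.
Proportional shares: Valley Zone 142.9/292.9 × $888,300 = 433,383.65; East Ward 24.5/292.9 × $888,300 = 74,303.00; Garrison Borough 125.5/292.9 × $888,300 = 380,613.35.
After rounding ($5): Valley Zone $433,385; East Ward $74,305; Garrison Borough $380,615. Sum = $888,305.
Difference $888,300 − $888,305 = −$5 applied to largest allocation (Valley Zone): Valley Zone becomes $433,380.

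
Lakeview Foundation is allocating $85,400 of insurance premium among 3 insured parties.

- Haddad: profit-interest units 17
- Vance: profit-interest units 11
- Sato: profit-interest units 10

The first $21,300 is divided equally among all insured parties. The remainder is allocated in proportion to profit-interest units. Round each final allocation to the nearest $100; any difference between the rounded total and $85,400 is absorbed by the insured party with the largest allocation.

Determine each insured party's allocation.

Haddad: $35,700 | Vance: $25,700 | Sato: $24,000

$21,300 shared equally gives $7,100 per insured party.
Remainder $64,100 by profit-interest units (total 38): Haddad 28,676.32 → $28,700; Vance 18,555.26 → $18,600; Sato 16,868.42 → $16,900.
Rounding difference −$100 on remainder applied to Haddad.
Totals: Haddad $7,100 + $28,600 = $35,700; Vance $7,100 + $18,600 = $25,700; Sato $7,100 + $16,900 = $24,000.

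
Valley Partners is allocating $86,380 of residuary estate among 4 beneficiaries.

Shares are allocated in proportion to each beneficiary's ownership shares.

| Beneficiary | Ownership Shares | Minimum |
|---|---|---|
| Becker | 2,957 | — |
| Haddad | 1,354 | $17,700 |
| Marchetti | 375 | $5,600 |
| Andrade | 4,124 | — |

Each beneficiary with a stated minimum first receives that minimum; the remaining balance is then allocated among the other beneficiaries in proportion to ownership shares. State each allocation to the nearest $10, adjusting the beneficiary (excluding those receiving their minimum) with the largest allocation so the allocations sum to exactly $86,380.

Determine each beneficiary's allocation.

Guaranteed amounts: Haddad $17,700; Marchetti $5,600. Balance $63,080.
Balance split over remaining ownership shares 7,081: Becker 26,341.98 → $26,340; Andrade 36,738.02 → $36,740.

Becker: $26,340; Haddad: $17,700; Marchetti: $5,600; Andrade: $36,740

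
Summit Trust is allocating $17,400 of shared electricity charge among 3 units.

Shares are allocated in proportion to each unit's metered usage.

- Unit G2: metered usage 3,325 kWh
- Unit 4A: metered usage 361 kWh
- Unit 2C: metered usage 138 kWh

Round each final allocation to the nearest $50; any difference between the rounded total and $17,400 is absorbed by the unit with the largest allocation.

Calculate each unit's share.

Sum of metered usage: 3,824.
Proportional shares: Unit G2 3,325/3,824 × $17,400 = 15,129.45; Unit 4A 361/3,824 × $17,400 = 1,642.63; Unit 2C 138/3,824 × $17,400 = 627.93.
At nearest $50: Unit G2 $15,150; Unit 4A $1,650; Unit 2C $650. Sum = $17,450.
Difference $17,400 − $17,450 = −$50 applied to largest allocation (Unit G2): Unit G2 becomes $15,100.

Unit G2: $15,100; Unit 4A: $1,650; Unit 2C: $650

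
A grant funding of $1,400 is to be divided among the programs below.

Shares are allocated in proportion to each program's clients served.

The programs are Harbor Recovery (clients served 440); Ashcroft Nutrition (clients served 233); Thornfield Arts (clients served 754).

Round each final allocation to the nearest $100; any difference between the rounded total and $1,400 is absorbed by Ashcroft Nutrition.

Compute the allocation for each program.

Total clients served = 1,427.
Proportional shares: Harbor Recovery 440/1,427 × $1,400 = 431.67; Ashcroft Nutrition 233/1,427 × $1,400 = 228.59; Thornfield Arts 754/1,427 × $1,400 = 739.73.
At nearest $100: Harbor Recovery $400; Ashcroft Nutrition $200; Thornfield Arts $700. Sum = $1,300.
Difference $1,400 − $1,300 = +$100 applied to Ashcroft Nutrition: Ashcroft Nutrition becomes $300.

Harbor Recovery: $400 · Ashcroft Nutrition: $300 · Thornfield Arts: $700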